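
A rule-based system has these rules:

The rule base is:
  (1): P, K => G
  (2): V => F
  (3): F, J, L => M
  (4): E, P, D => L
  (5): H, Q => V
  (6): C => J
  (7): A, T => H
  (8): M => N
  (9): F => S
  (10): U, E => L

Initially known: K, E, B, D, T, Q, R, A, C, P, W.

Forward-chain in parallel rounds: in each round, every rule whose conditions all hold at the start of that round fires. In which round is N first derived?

5

[1] (1) [P, K => G]; (4) [E, P, D => L]; (6) [C => J]; (7) [A, T => H]. ⇒ new: G, L, J, H.
[2] (5) [H, Q => V]. ⇒ new: V.
[3] (2) [V => F]. ⇒ new: F.
[4] (3) [F, J, L => M]; (9) [F => S]. ⇒ new: M, S.
[5] (8) [M => N]. ⇒ new: N.
N first appears in round 5.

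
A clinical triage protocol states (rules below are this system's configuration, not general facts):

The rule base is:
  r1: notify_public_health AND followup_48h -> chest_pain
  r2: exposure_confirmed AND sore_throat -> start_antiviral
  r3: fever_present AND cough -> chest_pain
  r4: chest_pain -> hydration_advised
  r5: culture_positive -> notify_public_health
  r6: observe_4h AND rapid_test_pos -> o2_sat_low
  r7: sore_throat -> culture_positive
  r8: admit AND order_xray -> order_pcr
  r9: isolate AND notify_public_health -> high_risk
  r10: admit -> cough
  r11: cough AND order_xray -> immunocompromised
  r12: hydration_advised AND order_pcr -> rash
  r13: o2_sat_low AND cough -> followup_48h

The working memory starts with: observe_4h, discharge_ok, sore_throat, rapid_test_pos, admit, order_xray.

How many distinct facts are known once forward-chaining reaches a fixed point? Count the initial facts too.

[1] r6 [observe_4h AND rapid_test_pos -> o2_sat_low]; r7 [sore_throat -> culture_positive]; r8 [admit AND order_xray -> order_pcr]; r10 [admit -> cough]. ⇒ new: o2_sat_low, culture_positive, order_pcr, cough.
[2] r5 [culture_positive -> notify_public_health]; r11 [cough AND order_xray -> immunocompromised]; r13 [o2_sat_low AND cough -> followup_48h]. ⇒ new: notify_public_health, immunocompromised, followup_48h.
[3] r1 [notify_public_health AND followup_48h -> chest_pain]. ⇒ new: chest_pain.
[4] r4 [chest_pain -> hydration_advised]. ⇒ new: hydration_advised.
[5] r12 [hydration_advised AND order_pcr -> rash]. ⇒ new: rash.
Closure: {admit, chest_pain, cough, culture_positive, discharge_ok, followup_48h, hydration_advised, immunocompromised, notify_public_health, o2_sat_low, observe_4h, order_pcr, order_xray, rapid_test_pos, rash, sore_throat} — 16 facts.

16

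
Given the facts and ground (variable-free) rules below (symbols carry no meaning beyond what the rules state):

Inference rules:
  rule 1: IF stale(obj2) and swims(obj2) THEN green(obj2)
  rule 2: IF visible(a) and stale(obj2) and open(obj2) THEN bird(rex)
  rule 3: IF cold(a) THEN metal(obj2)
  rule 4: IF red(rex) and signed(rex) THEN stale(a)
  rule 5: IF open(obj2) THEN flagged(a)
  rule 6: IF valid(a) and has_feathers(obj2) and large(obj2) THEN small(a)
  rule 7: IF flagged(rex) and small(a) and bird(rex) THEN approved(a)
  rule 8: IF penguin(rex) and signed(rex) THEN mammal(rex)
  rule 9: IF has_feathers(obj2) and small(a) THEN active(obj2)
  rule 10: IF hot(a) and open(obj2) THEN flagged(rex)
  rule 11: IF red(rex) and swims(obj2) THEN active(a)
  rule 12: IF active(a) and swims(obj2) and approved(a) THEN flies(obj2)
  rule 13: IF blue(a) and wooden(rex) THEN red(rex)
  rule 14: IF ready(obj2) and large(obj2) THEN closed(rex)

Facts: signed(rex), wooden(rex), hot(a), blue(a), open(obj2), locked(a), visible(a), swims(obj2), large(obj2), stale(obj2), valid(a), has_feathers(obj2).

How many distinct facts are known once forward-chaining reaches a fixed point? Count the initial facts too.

Round 1: rule 1 [IF stale(obj2) and swims(obj2) THEN green(obj2)]; rule 2 [IF visible(a) and stale(obj2) and open(obj2) THEN bird(rex)]; rule 5 [IF open(obj2) THEN flagged(a)]; rule 6 [IF valid(a) and has_feathers(obj2) and large(obj2) THEN small(a)]; rule 10 [IF hot(a) and open(obj2) THEN flagged(rex)]; rule 13 [IF blue(a) and wooden(rex) THEN red(rex)]. New: green(obj2), bird(rex), flagged(a), small(a), flagged(rex), red(rex).
Round 2: rule 4 [IF red(rex) and signed(rex) THEN stale(a)]; rule 7 [IF flagged(rex) and small(a) and bird(rex) THEN approved(a)]; rule 9 [IF has_feathers(obj2) and small(a) THEN active(obj2)]; rule 11 [IF red(rex) and swims(obj2) THEN active(a)]. New: stale(a), approved(a), active(obj2), active(a).
Round 3: rule 12 [IF active(a) and swims(obj2) and approved(a) THEN flies(obj2)]. New: flies(obj2).
Closure: {active(a), active(obj2), approved(a), bird(rex), blue(a), flagged(a), flagged(rex), flies(obj2), green(obj2), has_feathers(obj2), hot(a), large(obj2), locked(a), open(obj2), red(rex), signed(rex), small(a), stale(a), stale(obj2), swims(obj2), valid(a), visible(a), wooden(rex)} — 23 facts.

23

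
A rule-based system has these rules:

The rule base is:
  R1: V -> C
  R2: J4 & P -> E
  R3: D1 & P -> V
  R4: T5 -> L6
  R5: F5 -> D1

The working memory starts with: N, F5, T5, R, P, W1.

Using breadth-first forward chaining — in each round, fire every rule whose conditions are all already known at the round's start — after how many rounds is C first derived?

Round 1: R4 [T5 -> L6]; R5 [F5 -> D1]. Adds L6, D1.
Round 2: R3 [D1 & P -> V]. Adds V.
Round 3: R1 [V -> C]. Adds C.
C first appears in round 3.

3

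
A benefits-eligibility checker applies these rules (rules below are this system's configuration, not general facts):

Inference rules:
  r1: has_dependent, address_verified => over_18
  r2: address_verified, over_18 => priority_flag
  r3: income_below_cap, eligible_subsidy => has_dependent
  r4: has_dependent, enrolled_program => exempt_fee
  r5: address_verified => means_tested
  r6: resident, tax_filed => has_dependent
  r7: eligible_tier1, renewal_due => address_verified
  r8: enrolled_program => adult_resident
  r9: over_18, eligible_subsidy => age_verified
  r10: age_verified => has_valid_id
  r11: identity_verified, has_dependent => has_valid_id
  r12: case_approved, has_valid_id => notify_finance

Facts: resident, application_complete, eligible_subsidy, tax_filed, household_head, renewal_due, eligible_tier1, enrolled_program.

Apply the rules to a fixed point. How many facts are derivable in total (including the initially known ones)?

17

Round 1: r6 [resident, tax_filed => has_dependent]; r7 [eligible_tier1, renewal_due => address_verified]; r8 [enrolled_program => adult_resident]. New: has_dependent, address_verified, adult_resident.
Round 2: r1 [has_dependent, address_verified => over_18]; r4 [has_dependent, enrolled_program => exempt_fee]; r5 [address_verified => means_tested]. New: over_18, exempt_fee, means_tested.
Round 3: r2 [address_verified, over_18 => priority_flag]; r9 [over_18, eligible_subsidy => age_verified]. New: priority_flag, age_verified.
Round 4: r10 [age_verified => has_valid_id]. New: has_valid_id.
Closure: {address_verified, adult_resident, age_verified, application_complete, eligible_subsidy, eligible_tier1, enrolled_program, exempt_fee, has_dependent, has_valid_id, household_head, means_tested, over_18, priority_flag, renewal_due, resident, tax_filed} — 17 facts.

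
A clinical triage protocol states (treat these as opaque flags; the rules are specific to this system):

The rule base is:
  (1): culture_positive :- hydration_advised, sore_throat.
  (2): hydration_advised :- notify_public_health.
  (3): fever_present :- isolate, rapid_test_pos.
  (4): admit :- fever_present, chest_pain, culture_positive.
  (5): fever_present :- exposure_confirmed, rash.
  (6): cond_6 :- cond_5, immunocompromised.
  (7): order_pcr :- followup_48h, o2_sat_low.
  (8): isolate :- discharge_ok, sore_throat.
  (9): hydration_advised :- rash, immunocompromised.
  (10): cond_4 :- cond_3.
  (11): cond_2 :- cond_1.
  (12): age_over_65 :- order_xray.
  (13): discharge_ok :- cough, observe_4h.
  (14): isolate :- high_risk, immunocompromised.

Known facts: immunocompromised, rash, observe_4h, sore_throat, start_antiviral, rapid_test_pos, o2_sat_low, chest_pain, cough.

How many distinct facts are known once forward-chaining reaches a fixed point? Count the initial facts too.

15

Round 1: (9) [hydration_advised :- rash, immunocompromised.]; (13) [discharge_ok :- cough, observe_4h.]. Adds hydration_advised, discharge_ok.
Round 2: (1) [culture_positive :- hydration_advised, sore_throat.]; (8) [isolate :- discharge_ok, sore_throat.]. Adds culture_positive, isolate.
Round 3: (3) [fever_present :- isolate, rapid_test_pos.]. Adds fever_present.
Round 4: (4) [admit :- fever_present, chest_pain, culture_positive.]. Adds admit.
Closure: {admit, chest_pain, cough, culture_positive, discharge_ok, fever_present, hydration_advised, immunocompromised, isolate, o2_sat_low, observe_4h, rapid_test_pos, rash, sore_throat, start_antiviral} — 15 facts.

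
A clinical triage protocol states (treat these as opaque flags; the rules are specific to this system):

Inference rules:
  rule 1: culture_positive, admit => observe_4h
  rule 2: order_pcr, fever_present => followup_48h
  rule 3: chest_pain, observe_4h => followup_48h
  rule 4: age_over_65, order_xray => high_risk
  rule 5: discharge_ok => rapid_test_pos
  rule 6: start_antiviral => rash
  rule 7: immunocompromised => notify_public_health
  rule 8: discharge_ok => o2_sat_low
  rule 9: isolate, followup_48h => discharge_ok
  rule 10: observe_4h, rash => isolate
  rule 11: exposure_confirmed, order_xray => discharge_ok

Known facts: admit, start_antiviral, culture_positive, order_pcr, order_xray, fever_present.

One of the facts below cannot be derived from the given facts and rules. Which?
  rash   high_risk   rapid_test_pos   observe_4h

Round 1: rule 1 [culture_positive, admit => observe_4h]; rule 2 [order_pcr, fever_present => followup_48h]; rule 6 [start_antiviral => rash]. Adds observe_4h, followup_48h, rash.
Round 2: rule 10 [observe_4h, rash => isolate]. Adds isolate.
Round 3: rule 9 [isolate, followup_48h => discharge_ok]. Adds discharge_ok.
Round 4: rule 5 [discharge_ok => rapid_test_pos]; rule 8 [discharge_ok => o2_sat_low]. Adds rapid_test_pos, o2_sat_low.
Derived: rash (round 1), rapid_test_pos (round 4), observe_4h (round 1). high_risk never appears in any round.

high_risk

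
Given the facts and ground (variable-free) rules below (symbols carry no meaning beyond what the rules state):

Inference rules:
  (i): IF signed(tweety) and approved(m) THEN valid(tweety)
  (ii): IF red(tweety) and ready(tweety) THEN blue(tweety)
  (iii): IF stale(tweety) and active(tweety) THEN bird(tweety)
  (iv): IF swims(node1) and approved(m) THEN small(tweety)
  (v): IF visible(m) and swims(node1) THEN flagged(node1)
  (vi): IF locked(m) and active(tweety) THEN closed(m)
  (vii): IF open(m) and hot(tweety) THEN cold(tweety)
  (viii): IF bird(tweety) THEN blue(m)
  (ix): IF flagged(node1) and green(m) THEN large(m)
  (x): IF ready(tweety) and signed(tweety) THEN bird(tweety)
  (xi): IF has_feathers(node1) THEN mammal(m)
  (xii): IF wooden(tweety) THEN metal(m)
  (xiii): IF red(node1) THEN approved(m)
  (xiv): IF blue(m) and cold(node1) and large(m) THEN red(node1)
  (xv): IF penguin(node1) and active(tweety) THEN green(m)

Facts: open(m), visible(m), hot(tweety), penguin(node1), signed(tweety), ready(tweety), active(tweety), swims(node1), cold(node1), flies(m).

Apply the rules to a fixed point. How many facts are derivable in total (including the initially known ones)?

Round 1 fires (v), (vii), (x), (xv), giving flagged(node1), cold(tweety), bird(tweety), green(m).
Round 2 fires (viii), (ix), giving blue(m), large(m).
Round 3 fires (xiv), giving red(node1).
Round 4 fires (xiii), giving approved(m).
Round 5 fires (i), (iv), giving valid(tweety), small(tweety).
Closure: {active(tweety), approved(m), bird(tweety), blue(m), cold(node1), cold(tweety), flagged(node1), flies(m), green(m), hot(tweety), large(m), open(m), penguin(node1), ready(tweety), red(node1), signed(tweety), small(tweety), swims(node1), valid(tweety), visible(m)} — 20 facts.

20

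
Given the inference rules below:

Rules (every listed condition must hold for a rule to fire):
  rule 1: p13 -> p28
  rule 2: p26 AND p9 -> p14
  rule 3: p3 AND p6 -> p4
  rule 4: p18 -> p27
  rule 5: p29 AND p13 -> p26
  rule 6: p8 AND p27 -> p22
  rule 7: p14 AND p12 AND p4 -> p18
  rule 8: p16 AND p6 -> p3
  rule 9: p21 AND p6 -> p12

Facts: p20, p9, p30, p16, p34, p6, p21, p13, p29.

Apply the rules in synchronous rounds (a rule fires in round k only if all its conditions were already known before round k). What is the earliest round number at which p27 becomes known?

4

Round 1 fires rule 1, rule 5, rule 8, rule 9, giving p28, p26, p3, p12.
Round 2 fires rule 2, rule 3, giving p14, p4.
Round 3 fires rule 7, giving p18.
Round 4 fires rule 4, giving p27.
p27 first appears in round 4.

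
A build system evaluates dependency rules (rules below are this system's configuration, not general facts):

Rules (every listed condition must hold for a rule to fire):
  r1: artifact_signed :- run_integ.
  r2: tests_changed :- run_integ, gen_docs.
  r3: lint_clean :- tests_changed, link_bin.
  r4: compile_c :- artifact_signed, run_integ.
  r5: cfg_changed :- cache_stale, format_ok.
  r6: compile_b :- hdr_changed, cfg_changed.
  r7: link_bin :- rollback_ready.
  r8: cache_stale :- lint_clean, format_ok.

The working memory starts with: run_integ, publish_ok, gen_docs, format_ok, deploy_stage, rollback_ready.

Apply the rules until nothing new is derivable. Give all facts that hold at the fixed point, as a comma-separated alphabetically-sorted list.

Round 1 fires r1, r2, r7, giving artifact_signed, tests_changed, link_bin.
Round 2 fires r3, r4, giving lint_clean, compile_c.
Round 3 fires r8, giving cache_stale.
Round 4 fires r5, giving cfg_changed.

artifact_signed, cache_stale, cfg_changed, compile_c, deploy_stage, format_ok, gen_docs, link_bin, lint_clean, publish_ok, rollback_ready, run_integ, tests_changed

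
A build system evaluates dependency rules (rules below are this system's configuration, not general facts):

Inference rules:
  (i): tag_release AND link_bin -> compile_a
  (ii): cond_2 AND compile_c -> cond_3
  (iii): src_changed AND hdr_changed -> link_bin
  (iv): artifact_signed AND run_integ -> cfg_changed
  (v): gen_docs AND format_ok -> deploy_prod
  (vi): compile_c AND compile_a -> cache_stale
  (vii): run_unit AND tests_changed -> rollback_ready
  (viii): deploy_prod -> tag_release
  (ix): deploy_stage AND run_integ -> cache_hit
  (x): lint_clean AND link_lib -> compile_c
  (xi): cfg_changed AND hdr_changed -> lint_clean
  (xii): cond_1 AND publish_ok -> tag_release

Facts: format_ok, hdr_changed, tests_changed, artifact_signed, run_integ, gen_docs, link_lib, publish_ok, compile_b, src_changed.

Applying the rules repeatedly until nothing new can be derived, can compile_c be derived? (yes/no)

Round 1: (iii) [src_changed AND hdr_changed -> link_bin]; (iv) [artifact_signed AND run_integ -> cfg_changed]; (v) [gen_docs AND format_ok -> deploy_prod]. New: link_bin, cfg_changed, deploy_prod.
Round 2: (viii) [deploy_prod -> tag_release]; (xi) [cfg_changed AND hdr_changed -> lint_clean]. New: tag_release, lint_clean.
Round 3: (i) [tag_release AND link_bin -> compile_a]; (x) [lint_clean AND link_lib -> compile_c]. New: compile_a, compile_c.
Round 4: (vi) [compile_c AND compile_a -> cache_stale]. New: cache_stale.
compile_c appears in round 3, so it is derivable.

yes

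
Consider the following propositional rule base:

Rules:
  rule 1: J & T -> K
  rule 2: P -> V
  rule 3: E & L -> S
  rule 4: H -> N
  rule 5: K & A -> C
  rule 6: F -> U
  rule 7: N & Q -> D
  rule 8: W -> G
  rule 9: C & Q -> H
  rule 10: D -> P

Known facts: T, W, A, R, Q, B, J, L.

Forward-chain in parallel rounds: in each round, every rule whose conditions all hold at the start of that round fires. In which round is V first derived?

7

Round 1: rule 1 [J & T -> K]; rule 8 [W -> G]. New: K, G.
Round 2: rule 5 [K & A -> C]. New: C.
Round 3: rule 9 [C & Q -> H]. New: H.
Round 4: rule 4 [H -> N]. New: N.
Round 5: rule 7 [N & Q -> D]. New: D.
Round 6: rule 10 [D -> P]. New: P.
Round 7: rule 2 [P -> V]. New: V.
V first appears in round 7.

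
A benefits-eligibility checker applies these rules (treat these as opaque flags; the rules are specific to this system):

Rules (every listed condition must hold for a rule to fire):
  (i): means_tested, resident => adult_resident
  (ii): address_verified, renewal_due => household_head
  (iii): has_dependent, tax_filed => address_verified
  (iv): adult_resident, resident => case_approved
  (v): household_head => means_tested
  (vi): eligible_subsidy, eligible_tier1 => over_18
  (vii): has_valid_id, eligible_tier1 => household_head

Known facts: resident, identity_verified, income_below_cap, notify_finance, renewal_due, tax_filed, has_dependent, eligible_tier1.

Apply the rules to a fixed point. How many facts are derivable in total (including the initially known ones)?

Round 1: (iii) [has_dependent, tax_filed => address_verified]. New: address_verified.
Round 2: (ii) [address_verified, renewal_due => household_head]. New: household_head.
Round 3: (v) [household_head => means_tested]. New: means_tested.
Round 4: (i) [means_tested, resident => adult_resident]. New: adult_resident.
Round 5: (iv) [adult_resident, resident => case_approved]. New: case_approved.
Closure: {address_verified, adult_resident, case_approved, eligible_tier1, has_dependent, household_head, identity_verified, income_below_cap, means_tested, notify_finance, renewal_due, resident, tax_filed} — 13 facts.

13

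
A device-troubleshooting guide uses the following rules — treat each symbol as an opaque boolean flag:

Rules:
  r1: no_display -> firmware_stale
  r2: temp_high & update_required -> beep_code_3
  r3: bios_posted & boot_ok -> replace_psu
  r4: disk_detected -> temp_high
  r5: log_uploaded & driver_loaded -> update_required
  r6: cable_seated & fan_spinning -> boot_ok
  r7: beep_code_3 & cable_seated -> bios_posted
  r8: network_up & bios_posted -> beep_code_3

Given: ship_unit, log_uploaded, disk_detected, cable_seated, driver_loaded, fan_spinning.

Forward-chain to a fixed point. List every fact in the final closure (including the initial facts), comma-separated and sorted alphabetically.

beep_code_3, bios_posted, boot_ok, cable_seated, disk_detected, driver_loaded, fan_spinning, log_uploaded, replace_psu, ship_unit, temp_high, update_required

[1] r4 [disk_detected -> temp_high]; r5 [log_uploaded & driver_loaded -> update_required]; r6 [cable_seated & fan_spinning -> boot_ok]. ⇒ new: temp_high, update_required, boot_ok.
[2] r2 [temp_high & update_required -> beep_code_3]. ⇒ new: beep_code_3.
[3] r7 [beep_code_3 & cable_seated -> bios_posted]. ⇒ new: bios_posted.
[4] r3 [bios_posted & boot_ok -> replace_psu]. ⇒ new: replace_psu.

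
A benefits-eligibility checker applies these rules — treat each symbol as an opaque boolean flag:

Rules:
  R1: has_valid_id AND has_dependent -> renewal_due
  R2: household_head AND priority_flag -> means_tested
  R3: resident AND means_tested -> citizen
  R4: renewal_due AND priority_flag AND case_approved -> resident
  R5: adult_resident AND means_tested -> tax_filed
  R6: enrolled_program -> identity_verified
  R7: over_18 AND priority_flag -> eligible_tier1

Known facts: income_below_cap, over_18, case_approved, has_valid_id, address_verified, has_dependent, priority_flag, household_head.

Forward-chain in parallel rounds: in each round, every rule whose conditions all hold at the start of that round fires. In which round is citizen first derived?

3

Round 1: R1 [has_valid_id AND has_dependent -> renewal_due]; R2 [household_head AND priority_flag -> means_tested]; R7 [over_18 AND priority_flag -> eligible_tier1]. New: renewal_due, means_tested, eligible_tier1.
Round 2: R4 [renewal_due AND priority_flag AND case_approved -> resident]. New: resident.
Round 3: R3 [resident AND means_tested -> citizen]. New: citizen.
citizen first appears in round 3.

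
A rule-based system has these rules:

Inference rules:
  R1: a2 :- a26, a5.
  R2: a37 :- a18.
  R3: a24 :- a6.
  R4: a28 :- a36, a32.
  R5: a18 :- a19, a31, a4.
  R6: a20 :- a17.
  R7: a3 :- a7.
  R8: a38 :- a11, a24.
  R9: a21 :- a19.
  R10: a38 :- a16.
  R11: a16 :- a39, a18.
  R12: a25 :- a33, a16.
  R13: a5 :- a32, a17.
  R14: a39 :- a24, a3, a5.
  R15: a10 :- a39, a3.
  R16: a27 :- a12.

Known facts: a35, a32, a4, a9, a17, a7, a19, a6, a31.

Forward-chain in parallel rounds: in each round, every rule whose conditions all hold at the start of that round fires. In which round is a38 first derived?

4

Round 1 fires R3, R5, R6, R7, R9, R13, giving a24, a18, a20, a3, a21, a5.
Round 2 fires R2, R14, giving a37, a39.
Round 3 fires R11, R15, giving a16, a10.
Round 4 fires R10, giving a38.
a38 first appears in round 4.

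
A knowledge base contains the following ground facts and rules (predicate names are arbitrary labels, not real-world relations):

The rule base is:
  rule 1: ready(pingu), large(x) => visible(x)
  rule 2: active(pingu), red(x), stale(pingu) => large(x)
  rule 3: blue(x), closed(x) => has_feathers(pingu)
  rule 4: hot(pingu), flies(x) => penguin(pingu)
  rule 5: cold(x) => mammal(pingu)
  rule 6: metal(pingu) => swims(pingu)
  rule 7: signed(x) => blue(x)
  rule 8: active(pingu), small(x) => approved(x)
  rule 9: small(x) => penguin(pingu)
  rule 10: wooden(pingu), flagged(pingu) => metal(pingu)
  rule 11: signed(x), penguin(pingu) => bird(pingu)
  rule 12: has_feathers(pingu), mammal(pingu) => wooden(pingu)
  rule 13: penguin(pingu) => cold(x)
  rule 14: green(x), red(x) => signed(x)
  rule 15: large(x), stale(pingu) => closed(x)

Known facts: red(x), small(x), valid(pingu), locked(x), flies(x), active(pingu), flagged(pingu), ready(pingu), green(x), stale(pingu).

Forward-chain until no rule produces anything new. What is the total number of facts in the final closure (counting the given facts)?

24

Round 1 fires rule 2, rule 8, rule 9, rule 14, giving large(x), approved(x), penguin(pingu), signed(x).
Round 2 fires rule 1, rule 7, rule 11, rule 13, rule 15, giving visible(x), blue(x), bird(pingu), cold(x), closed(x).
Round 3 fires rule 3, rule 5, giving has_feathers(pingu), mammal(pingu).
Round 4 fires rule 12, giving wooden(pingu).
Round 5 fires rule 10, giving metal(pingu).
Round 6 fires rule 6, giving swims(pingu).
Closure: {active(pingu), approved(x), bird(pingu), blue(x), closed(x), cold(x), flagged(pingu), flies(x), green(x), has_feathers(pingu), large(x), locked(x), mammal(pingu), metal(pingu), penguin(pingu), ready(pingu), red(x), signed(x), small(x), stale(pingu), swims(pingu), valid(pingu), visible(x), wooden(pingu)} — 24 facts.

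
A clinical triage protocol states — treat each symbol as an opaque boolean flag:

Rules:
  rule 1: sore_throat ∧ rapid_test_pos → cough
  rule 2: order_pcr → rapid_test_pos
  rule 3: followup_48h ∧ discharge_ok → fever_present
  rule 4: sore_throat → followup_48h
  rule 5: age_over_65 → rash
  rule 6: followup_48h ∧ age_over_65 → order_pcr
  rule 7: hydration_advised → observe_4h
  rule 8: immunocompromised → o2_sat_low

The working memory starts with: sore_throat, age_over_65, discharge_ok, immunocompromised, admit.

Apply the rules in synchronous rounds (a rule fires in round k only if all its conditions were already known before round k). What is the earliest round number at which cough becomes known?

Round 1: rule 4 [sore_throat → followup_48h]; rule 5 [age_over_65 → rash]; rule 8 [immunocompromised → o2_sat_low]. Adds followup_48h, rash, o2_sat_low.
Round 2: rule 3 [followup_48h ∧ discharge_ok → fever_present]; rule 6 [followup_48h ∧ age_over_65 → order_pcr]. Adds fever_present, order_pcr.
Round 3: rule 2 [order_pcr → rapid_test_pos]. Adds rapid_test_pos.
Round 4: rule 1 [sore_throat ∧ rapid_test_pos → cough]. Adds cough.
cough first appears in round 4.

4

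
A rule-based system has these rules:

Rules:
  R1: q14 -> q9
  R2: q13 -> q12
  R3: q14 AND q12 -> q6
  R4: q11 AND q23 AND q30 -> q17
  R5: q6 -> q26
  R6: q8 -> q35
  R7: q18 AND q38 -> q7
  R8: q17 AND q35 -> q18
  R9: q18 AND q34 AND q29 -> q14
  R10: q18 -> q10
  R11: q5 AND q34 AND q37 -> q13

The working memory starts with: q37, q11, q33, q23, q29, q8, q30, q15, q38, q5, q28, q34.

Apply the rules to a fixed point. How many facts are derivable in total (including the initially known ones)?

Round 1: R4 [q11 AND q23 AND q30 -> q17]; R6 [q8 -> q35]; R11 [q5 AND q34 AND q37 -> q13]. Adds q17, q35, q13.
Round 2: R2 [q13 -> q12]; R8 [q17 AND q35 -> q18]. Adds q12, q18.
Round 3: R7 [q18 AND q38 -> q7]; R9 [q18 AND q34 AND q29 -> q14]; R10 [q18 -> q10]. Adds q7, q14, q10.
Round 4: R1 [q14 -> q9]; R3 [q14 AND q12 -> q6]. Adds q9, q6.
Round 5: R5 [q6 -> q26]. Adds q26.
Closure: {q10, q11, q12, q13, q14, q15, q17, q18, q23, q26, q28, q29, q30, q33, q34, q35, q37, q38, q5, q6, q7, q8, q9} — 23 facts.

23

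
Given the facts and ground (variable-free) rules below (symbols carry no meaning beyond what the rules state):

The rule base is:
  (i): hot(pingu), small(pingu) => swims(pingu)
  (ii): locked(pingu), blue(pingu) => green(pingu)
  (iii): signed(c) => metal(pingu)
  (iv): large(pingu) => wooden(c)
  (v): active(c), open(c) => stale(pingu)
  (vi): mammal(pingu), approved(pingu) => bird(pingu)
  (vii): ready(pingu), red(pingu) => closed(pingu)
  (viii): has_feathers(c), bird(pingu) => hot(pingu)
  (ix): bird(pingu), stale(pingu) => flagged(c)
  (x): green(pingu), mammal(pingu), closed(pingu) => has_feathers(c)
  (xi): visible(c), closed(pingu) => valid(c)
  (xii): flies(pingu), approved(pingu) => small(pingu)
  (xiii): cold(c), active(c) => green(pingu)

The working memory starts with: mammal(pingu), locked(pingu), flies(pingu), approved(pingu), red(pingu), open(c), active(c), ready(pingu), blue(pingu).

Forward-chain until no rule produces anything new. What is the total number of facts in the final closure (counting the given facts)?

18

Round 1: (ii) [locked(pingu), blue(pingu) => green(pingu)]; (v) [active(c), open(c) => stale(pingu)]; (vi) [mammal(pingu), approved(pingu) => bird(pingu)]; (vii) [ready(pingu), red(pingu) => closed(pingu)]; (xii) [flies(pingu), approved(pingu) => small(pingu)]. New: green(pingu), stale(pingu), bird(pingu), closed(pingu), small(pingu).
Round 2: (ix) [bird(pingu), stale(pingu) => flagged(c)]; (x) [green(pingu), mammal(pingu), closed(pingu) => has_feathers(c)]. New: flagged(c), has_feathers(c).
Round 3: (viii) [has_feathers(c), bird(pingu) => hot(pingu)]. New: hot(pingu).
Round 4: (i) [hot(pingu), small(pingu) => swims(pingu)]. New: swims(pingu).
Closure: {active(c), approved(pingu), bird(pingu), blue(pingu), closed(pingu), flagged(c), flies(pingu), green(pingu), has_feathers(c), hot(pingu), locked(pingu), mammal(pingu), open(c), ready(pingu), red(pingu), small(pingu), stale(pingu), swims(pingu)} — 18 facts.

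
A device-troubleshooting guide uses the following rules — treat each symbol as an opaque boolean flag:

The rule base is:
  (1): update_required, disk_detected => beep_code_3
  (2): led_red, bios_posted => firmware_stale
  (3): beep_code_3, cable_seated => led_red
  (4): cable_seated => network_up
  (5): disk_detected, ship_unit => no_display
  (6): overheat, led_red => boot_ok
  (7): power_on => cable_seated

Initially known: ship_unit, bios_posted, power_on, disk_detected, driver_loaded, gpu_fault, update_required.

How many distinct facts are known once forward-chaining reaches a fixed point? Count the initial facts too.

[1] (1) [update_required, disk_detected => beep_code_3]; (5) [disk_detected, ship_unit => no_display]; (7) [power_on => cable_seated]. ⇒ new: beep_code_3, no_display, cable_seated.
[2] (3) [beep_code_3, cable_seated => led_red]; (4) [cable_seated => network_up]. ⇒ new: led_red, network_up.
[3] (2) [led_red, bios_posted => firmware_stale]. ⇒ new: firmware_stale.
Closure: {beep_code_3, bios_posted, cable_seated, disk_detected, driver_loaded, firmware_stale, gpu_fault, led_red, network_up, no_display, power_on, ship_unit, update_required} — 13 facts.

13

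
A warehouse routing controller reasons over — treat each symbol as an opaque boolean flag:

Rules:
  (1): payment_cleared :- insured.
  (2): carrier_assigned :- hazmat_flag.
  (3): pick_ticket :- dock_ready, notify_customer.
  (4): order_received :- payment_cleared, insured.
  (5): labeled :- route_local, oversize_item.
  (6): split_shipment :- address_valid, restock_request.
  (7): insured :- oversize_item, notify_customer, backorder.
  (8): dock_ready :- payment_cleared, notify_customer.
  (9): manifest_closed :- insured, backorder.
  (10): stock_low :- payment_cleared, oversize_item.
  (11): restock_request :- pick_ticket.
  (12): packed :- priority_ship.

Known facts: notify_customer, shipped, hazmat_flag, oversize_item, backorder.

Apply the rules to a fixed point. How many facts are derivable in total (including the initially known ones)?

Round 1 — (2), (7), derive carrier_assigned, insured.
Round 2 — (1), (9), derive payment_cleared, manifest_closed.
Round 3 — (4), (8), (10), derive order_received, dock_ready, stock_low.
Round 4 — (3), derive pick_ticket.
Round 5 — (11), derive restock_request.
Closure: {backorder, carrier_assigned, dock_ready, hazmat_flag, insured, manifest_closed, notify_customer, order_received, oversize_item, payment_cleared, pick_ticket, restock_request, shipped, stock_low} — 14 facts.

14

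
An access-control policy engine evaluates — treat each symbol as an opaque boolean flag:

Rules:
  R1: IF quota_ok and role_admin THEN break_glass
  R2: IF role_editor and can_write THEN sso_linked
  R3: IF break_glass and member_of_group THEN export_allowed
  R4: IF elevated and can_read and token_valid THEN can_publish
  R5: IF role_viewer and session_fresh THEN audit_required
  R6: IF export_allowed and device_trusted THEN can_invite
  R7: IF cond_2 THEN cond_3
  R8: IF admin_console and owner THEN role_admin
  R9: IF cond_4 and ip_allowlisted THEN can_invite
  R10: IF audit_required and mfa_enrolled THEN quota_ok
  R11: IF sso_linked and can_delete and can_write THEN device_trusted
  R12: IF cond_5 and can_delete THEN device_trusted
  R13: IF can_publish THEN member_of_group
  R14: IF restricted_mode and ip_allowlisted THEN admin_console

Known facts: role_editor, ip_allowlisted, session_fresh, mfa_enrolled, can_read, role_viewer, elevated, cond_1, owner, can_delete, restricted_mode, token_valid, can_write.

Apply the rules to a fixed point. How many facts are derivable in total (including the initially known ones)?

Round 1 fires R2, R4, R5, R14, giving sso_linked, can_publish, audit_required, admin_console.
Round 2 fires R8, R10, R11, R13, giving role_admin, quota_ok, device_trusted, member_of_group.
Round 3 fires R1, giving break_glass.
Round 4 fires R3, giving export_allowed.
Round 5 fires R6, giving can_invite.
Closure: {admin_console, audit_required, break_glass, can_delete, can_invite, can_publish, can_read, can_write, cond_1, device_trusted, elevated, export_allowed, ip_allowlisted, member_of_group, mfa_enrolled, owner, quota_ok, restricted_mode, role_admin, role_editor, role_viewer, session_fresh, sso_linked, token_valid} — 24 facts.

24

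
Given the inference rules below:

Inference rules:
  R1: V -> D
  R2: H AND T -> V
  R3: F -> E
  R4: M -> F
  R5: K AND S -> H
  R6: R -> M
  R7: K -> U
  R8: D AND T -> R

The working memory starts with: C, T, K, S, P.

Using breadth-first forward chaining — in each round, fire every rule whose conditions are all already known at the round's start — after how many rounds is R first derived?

Round 1 fires R5, R7, giving H, U.
Round 2 fires R2, giving V.
Round 3 fires R1, giving D.
Round 4 fires R8, giving R.
R first appears in round 4.

4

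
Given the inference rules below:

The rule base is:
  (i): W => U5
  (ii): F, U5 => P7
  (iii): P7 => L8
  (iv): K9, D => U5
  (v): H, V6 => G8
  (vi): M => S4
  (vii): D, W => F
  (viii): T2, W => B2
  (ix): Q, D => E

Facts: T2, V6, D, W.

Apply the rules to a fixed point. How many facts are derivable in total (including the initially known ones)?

9

Round 1 — (i), (vii), (viii), derive U5, F, B2.
Round 2 — (ii), derive P7.
Round 3 — (iii), derive L8.
Closure: {B2, D, F, L8, P7, T2, U5, V6, W} — 9 facts.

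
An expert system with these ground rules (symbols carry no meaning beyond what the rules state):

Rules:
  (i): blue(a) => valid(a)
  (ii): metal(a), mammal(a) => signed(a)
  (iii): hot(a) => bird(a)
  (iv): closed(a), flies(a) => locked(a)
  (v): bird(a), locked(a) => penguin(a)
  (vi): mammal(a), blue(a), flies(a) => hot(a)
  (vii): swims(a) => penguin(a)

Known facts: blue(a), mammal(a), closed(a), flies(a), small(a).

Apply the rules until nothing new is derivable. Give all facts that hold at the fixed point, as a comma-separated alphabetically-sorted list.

bird(a), blue(a), closed(a), flies(a), hot(a), locked(a), mammal(a), penguin(a), small(a), valid(a)

Round 1 fires (i), (iv), (vi), giving valid(a), locked(a), hot(a).
Round 2 fires (iii), giving bird(a).
Round 3 fires (v), giving penguin(a).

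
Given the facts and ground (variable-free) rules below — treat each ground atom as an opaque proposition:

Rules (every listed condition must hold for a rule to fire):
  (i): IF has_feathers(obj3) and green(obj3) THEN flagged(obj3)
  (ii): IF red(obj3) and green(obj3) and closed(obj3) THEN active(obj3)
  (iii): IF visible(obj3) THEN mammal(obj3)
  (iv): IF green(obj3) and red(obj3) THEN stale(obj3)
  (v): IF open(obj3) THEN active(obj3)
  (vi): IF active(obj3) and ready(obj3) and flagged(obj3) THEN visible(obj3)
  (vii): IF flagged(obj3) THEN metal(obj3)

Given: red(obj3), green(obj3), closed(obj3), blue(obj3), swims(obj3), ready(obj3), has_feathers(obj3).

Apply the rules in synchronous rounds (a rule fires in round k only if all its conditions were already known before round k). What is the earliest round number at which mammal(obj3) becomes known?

Round 1 — (i), (ii), (iv), derive flagged(obj3), active(obj3), stale(obj3).
Round 2 — (vi), (vii), derive visible(obj3), metal(obj3).
Round 3 — (iii), derive mammal(obj3).
mammal(obj3) first appears in round 3.

3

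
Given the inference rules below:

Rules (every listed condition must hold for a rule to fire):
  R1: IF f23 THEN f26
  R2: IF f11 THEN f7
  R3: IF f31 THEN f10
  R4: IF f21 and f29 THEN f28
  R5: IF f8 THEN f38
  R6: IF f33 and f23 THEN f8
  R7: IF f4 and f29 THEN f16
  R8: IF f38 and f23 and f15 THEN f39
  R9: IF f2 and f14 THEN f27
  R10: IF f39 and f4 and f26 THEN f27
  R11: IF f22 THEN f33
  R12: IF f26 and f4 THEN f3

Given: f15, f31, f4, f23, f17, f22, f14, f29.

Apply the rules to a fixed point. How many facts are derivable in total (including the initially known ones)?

17

[1] R1 [IF f23 THEN f26]; R3 [IF f31 THEN f10]; R7 [IF f4 and f29 THEN f16]; R11 [IF f22 THEN f33]. ⇒ new: f26, f10, f16, f33.
[2] R6 [IF f33 and f23 THEN f8]; R12 [IF f26 and f4 THEN f3]. ⇒ new: f8, f3.
[3] R5 [IF f8 THEN f38]. ⇒ new: f38.
[4] R8 [IF f38 and f23 and f15 THEN f39]. ⇒ new: f39.
[5] R10 [IF f39 and f4 and f26 THEN f27]. ⇒ new: f27.
Closure: {f10, f14, f15, f16, f17, f22, f23, f26, f27, f29, f3, f31, f33, f38, f39, f4, f8} — 17 facts.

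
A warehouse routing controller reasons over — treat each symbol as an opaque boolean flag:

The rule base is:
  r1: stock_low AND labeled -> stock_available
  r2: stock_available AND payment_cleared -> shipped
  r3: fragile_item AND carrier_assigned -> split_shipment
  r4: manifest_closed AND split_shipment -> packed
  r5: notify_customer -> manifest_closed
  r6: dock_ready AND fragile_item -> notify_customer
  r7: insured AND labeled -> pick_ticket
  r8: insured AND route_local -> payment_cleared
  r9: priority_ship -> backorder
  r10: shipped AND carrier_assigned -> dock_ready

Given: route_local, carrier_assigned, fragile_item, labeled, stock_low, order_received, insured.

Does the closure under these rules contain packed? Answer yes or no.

yes

Round 1 — r1, r3, r7, r8, derive stock_available, split_shipment, pick_ticket, payment_cleared.
Round 2 — r2, derive shipped.
Round 3 — r10, derive dock_ready.
Round 4 — r6, derive notify_customer.
Round 5 — r5, derive manifest_closed.
Round 6 — r4, derive packed.
packed appears in round 6, so it is derivable.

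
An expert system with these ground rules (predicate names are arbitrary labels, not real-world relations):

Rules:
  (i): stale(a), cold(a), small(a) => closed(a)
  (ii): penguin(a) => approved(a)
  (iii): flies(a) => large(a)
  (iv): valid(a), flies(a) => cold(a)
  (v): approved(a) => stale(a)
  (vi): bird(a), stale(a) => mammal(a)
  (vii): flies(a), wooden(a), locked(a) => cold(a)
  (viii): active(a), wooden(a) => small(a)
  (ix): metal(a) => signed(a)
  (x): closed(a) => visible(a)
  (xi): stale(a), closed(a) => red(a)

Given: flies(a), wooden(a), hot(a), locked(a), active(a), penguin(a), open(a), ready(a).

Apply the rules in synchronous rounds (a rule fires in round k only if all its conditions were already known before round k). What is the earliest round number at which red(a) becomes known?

4

Round 1 — (ii), (iii), (vii), (viii), derive approved(a), large(a), cold(a), small(a).
Round 2 — (v), derive stale(a).
Round 3 — (i), derive closed(a).
Round 4 — (x), (xi), derive visible(a), red(a).
red(a) first appears in round 4.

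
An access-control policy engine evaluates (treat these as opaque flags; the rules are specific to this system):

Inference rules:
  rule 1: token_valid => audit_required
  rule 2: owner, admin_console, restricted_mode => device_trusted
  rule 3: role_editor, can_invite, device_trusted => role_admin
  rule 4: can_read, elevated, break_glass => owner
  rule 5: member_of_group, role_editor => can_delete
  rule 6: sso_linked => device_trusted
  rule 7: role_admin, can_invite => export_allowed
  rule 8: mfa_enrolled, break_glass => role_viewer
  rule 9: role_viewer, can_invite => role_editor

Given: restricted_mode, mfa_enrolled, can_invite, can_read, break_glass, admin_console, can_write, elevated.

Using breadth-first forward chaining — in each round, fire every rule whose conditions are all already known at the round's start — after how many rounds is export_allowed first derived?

4

Round 1 fires rule 4, rule 8, giving owner, role_viewer.
Round 2 fires rule 2, rule 9, giving device_trusted, role_editor.
Round 3 fires rule 3, giving role_admin.
Round 4 fires rule 7, giving export_allowed.
export_allowed first appears in round 4.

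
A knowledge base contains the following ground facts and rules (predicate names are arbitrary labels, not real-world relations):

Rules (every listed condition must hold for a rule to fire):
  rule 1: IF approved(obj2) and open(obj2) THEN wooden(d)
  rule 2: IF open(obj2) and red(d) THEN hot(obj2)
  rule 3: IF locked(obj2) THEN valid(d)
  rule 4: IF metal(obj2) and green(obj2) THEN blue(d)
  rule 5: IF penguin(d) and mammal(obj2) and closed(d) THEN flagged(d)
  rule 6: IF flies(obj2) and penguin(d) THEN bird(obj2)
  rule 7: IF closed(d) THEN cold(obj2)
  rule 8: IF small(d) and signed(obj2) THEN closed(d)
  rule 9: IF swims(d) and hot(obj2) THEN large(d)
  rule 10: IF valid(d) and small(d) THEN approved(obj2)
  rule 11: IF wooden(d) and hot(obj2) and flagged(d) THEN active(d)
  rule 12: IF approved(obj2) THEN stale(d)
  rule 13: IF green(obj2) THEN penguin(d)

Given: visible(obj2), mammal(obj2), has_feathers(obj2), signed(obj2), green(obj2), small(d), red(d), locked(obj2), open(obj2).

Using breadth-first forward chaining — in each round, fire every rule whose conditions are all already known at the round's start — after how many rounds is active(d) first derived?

4

Round 1: rule 2 [IF open(obj2) and red(d) THEN hot(obj2)]; rule 3 [IF locked(obj2) THEN valid(d)]; rule 8 [IF small(d) and signed(obj2) THEN closed(d)]; rule 13 [IF green(obj2) THEN penguin(d)]. Adds hot(obj2), valid(d), closed(d), penguin(d).
Round 2: rule 5 [IF penguin(d) and mammal(obj2) and closed(d) THEN flagged(d)]; rule 7 [IF closed(d) THEN cold(obj2)]; rule 10 [IF valid(d) and small(d) THEN approved(obj2)]. Adds flagged(d), cold(obj2), approved(obj2).
Round 3: rule 1 [IF approved(obj2) and open(obj2) THEN wooden(d)]; rule 12 [IF approved(obj2) THEN stale(d)]. Adds wooden(d), stale(d).
Round 4: rule 11 [IF wooden(d) and hot(obj2) and flagged(d) THEN active(d)]. Adds active(d).
active(d) first appears in round 4.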